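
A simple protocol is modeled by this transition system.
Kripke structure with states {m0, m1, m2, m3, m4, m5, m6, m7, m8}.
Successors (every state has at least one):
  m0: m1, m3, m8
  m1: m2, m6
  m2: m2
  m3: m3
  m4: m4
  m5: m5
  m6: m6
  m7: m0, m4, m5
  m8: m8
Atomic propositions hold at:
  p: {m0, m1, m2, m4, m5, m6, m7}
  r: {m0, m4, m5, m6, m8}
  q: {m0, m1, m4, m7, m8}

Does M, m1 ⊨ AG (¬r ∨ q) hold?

No

Sat(¬r) = {m1, m2, m3, m7}
Sat(¬r ∨ q) = {m0, m1, m2, m3, m4, m7, m8}
AG (¬r ∨ q): greatest fixpoint, start Z0 = {m0, m1, m2, m3, m4, m7, m8}, keep only states in Sat with every successor in Z. Z1 = {m0, m2, m3, m4, m8}; Z2 = {m2, m3, m4, m8}; fixed.
Sat(AG (¬r ∨ q)) = {m2, m3, m4, m8}
m1 ∉ Sat(AG (¬r ∨ q)) = {m2, m3, m4, m8}, so the formula does not hold at m1.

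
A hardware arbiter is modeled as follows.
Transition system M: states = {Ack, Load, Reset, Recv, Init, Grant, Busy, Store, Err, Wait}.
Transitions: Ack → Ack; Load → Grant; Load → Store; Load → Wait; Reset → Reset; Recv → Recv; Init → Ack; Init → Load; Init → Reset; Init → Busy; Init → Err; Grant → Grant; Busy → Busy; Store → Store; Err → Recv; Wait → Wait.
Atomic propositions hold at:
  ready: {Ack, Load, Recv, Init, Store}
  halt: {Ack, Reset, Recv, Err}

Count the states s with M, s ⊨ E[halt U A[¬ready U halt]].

4

Sat(¬ready) = {Reset, Grant, Busy, Err, Wait}
A[¬ready U halt]: least fixpoint, start Z0 = Sat(halt) = {Ack, Reset, Recv, Err}, add states in Sat(¬ready) with every successor in Z. Already a fixed point.
Sat(A[¬ready U halt]) = {Ack, Reset, Recv, Err}
E[halt U A[¬ready U halt]]: least fixpoint, start Z0 = Sat(A[¬ready U halt]) = {Ack, Reset, Recv, Err}, add states in Sat(halt) with some successor in Z. Already a fixed point.
Sat(E[halt U A[¬ready U halt]]) = {Ack, Reset, Recv, Err}
|Sat(E[halt U A[¬ready U halt]])| = |{Ack, Reset, Recv, Err}| = 4.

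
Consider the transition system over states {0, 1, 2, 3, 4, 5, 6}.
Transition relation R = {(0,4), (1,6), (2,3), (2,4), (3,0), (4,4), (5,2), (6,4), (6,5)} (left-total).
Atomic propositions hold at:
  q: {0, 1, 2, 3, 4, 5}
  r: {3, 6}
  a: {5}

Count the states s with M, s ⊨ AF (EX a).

Sat(EX a) = {s : some successor in {5}} = {6}
AF (EX a): least fixpoint, start Z0 = {6}, add states with every successor in Z. Z1 = {1, 6}; fixed.
Sat(AF (EX a)) = {1, 6}
|Sat(AF (EX a))| = |{1, 6}| = 2.

2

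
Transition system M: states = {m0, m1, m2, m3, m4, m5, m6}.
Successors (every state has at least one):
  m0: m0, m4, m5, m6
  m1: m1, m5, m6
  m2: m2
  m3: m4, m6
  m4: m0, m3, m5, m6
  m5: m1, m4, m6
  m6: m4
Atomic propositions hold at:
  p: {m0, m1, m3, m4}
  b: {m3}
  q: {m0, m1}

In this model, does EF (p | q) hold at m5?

Sat(p | q) = {m0, m1, m3, m4}
EF (p | q): least fixpoint, start Z0 = {m0, m1, m3, m4}, add states with some successor in Z. Z1 = {m0, m1, m3, m4, m5, m6}; fixed.
Sat(EF (p | q)) = {m0, m1, m3, m4, m5, m6}
m5 ∈ Sat(EF (p | q)) = {m0, m1, m3, m4, m5, m6}, so the formula holds at m5.

Yes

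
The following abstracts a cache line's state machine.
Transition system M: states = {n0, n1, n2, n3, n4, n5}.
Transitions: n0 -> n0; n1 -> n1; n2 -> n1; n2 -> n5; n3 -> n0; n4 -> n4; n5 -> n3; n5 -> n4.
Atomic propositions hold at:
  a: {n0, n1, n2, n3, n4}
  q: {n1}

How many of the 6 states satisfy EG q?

1

EG q: greatest fixpoint, start Z0 = {n1}, keep only states in Sat with some successor in Z. Already a fixed point.
Sat(EG q) = {n1}
|Sat(EG q)| = |{n1}| = 1.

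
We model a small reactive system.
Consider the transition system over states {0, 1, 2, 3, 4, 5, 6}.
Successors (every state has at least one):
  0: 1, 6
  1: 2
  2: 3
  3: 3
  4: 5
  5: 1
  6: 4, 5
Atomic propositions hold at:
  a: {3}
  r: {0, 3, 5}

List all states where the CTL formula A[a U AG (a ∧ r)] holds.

Sat(a ∧ r) = {3}
AG (a ∧ r): greatest fixpoint, start Z0 = {3}, keep only states in Sat with every successor in Z. Already a fixed point.
Sat(AG (a ∧ r)) = {3}
A[a U AG (a ∧ r)]: least fixpoint, start Z0 = Sat(AG (a ∧ r)) = {3}, add states in Sat(a) with every successor in Z. Already a fixed point.
Sat(A[a U AG (a ∧ r)]) = {3}

{3}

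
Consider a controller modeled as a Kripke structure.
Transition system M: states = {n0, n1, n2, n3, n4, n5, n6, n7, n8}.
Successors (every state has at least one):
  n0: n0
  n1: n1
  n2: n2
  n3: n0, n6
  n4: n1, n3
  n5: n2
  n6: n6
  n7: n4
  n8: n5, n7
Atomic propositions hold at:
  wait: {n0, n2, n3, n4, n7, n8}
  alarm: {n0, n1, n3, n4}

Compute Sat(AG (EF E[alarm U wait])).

{n0, n2, n5}

E[alarm U wait]: least fixpoint, start Z0 = Sat(wait) = {n0, n2, n3, n4, n7, n8}, add states in Sat(alarm) with some successor in Z. Already a fixed point.
Sat(E[alarm U wait]) = {n0, n2, n3, n4, n7, n8}
EF E[alarm U wait]: least fixpoint, start Z0 = {n0, n2, n3, n4, n7, n8}, add states with some successor in Z. Z1 = {n0, n2, n3, n4, n5, n7, n8}; fixed.
Sat(EF E[alarm U wait]) = {n0, n2, n3, n4, n5, n7, n8}
AG (EF E[alarm U wait]): greatest fixpoint, start Z0 = {n0, n2, n3, n4, n5, n7, n8}, keep only states in Sat with every successor in Z. Z1 = {n0, n2, n5, n7, n8}; Z2 = {n0, n2, n5, n8}; Z3 = {n0, n2, n5}; fixed.
Sat(AG (EF E[alarm U wait])) = {n0, n2, n5}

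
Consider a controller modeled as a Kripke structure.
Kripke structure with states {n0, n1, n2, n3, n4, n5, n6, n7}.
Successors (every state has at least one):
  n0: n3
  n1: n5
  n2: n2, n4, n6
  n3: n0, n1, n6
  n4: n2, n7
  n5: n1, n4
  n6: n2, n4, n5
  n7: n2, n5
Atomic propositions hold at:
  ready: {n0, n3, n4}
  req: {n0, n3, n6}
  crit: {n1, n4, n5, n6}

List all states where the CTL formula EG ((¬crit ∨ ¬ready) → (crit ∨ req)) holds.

Sat(¬crit) = {n0, n2, n3, n7}
Sat(¬ready) = {n1, n2, n5, n6, n7}
Sat(¬crit ∨ ¬ready) = {n0, n1, n2, n3, n5, n6, n7}
Sat(crit ∨ req) = {n0, n1, n3, n4, n5, n6}
Sat((¬crit ∨ ¬ready) → (crit ∨ req)) = {n0, n1, n3, n4, n5, n6}
EG ((¬crit ∨ ¬ready) → (crit ∨ req)): greatest fixpoint, start Z0 = {n0, n1, n3, n4, n5, n6}, keep only states in Sat with some successor in Z. Z1 = {n0, n1, n3, n5, n6}; fixed.
Sat(EG ((¬crit ∨ ¬ready) → (crit ∨ req))) = {n0, n1, n3, n5, n6}

{n0, n1, n3, n5, n6}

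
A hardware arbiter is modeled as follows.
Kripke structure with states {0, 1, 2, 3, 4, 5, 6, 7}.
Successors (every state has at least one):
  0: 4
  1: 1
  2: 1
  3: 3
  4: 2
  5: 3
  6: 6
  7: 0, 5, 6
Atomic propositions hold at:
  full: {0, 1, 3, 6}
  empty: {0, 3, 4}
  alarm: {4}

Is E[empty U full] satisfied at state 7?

No

E[empty U full]: least fixpoint, start Z0 = Sat(full) = {0, 1, 3, 6}, add states in Sat(empty) with some successor in Z. Already a fixed point.
Sat(E[empty U full]) = {0, 1, 3, 6}
7 ∉ Sat(E[empty U full]) = {0, 1, 3, 6}, so the formula does not hold at 7.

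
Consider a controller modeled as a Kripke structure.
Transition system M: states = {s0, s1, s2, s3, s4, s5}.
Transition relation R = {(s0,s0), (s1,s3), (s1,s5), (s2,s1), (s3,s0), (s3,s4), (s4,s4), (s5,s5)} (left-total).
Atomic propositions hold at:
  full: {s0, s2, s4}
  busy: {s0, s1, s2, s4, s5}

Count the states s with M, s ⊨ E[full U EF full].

5

EF full: least fixpoint, start Z0 = {s0, s2, s4}, add states with some successor in Z. Z1 = {s0, s2, s3, s4}; Z2 = {s0, s1, s2, s3, s4}; fixed.
Sat(EF full) = {s0, s1, s2, s3, s4}
E[full U EF full]: least fixpoint, start Z0 = Sat(EF full) = {s0, s1, s2, s3, s4}, add states in Sat(full) with some successor in Z. Already a fixed point.
Sat(E[full U EF full]) = {s0, s1, s2, s3, s4}
|Sat(E[full U EF full])| = |{s0, s1, s2, s3, s4}| = 5.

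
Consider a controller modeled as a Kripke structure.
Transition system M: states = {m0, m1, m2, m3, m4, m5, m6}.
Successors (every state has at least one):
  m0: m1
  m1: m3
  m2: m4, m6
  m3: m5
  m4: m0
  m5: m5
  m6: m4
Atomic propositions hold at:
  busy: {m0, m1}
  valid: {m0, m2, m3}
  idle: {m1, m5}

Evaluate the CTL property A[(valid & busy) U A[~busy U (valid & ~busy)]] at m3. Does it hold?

Yes

Sat(valid & busy) = {m0}
Sat(~busy) = {m2, m3, m4, m5, m6}
Sat(valid & ~busy) = {m2, m3}
A[~busy U (valid & ~busy)]: least fixpoint, start Z0 = Sat((valid & ~busy)) = {m2, m3}, add states in Sat(~busy) with every successor in Z. Already a fixed point.
Sat(A[~busy U (valid & ~busy)]) = {m2, m3}
A[(valid & busy) U A[~busy U (valid & ~busy)]]: least fixpoint, start Z0 = Sat(A[~busy U (valid & ~busy)]) = {m2, m3}, add states in Sat(valid & busy) with every successor in Z. Already a fixed point.
Sat(A[(valid & busy) U A[~busy U (valid & ~busy)]]) = {m2, m3}
m3 ∈ Sat(A[(valid & busy) U A[~busy U (valid & ~busy)]]) = {m2, m3}, so the formula holds at m3.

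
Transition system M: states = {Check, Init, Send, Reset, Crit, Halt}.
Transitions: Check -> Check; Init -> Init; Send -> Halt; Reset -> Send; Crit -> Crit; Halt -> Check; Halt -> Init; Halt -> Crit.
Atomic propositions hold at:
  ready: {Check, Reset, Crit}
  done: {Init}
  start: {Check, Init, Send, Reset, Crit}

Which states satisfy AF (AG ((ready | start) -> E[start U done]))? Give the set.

Sat(ready | start) = {Check, Init, Send, Reset, Crit}
E[start U done]: least fixpoint, start Z0 = Sat(done) = {Init}, add states in Sat(start) with some successor in Z. Already a fixed point.
Sat(E[start U done]) = {Init}
Sat((ready | start) -> E[start U done]) = {Init, Halt}
AG ((ready | start) -> E[start U done]): greatest fixpoint, start Z0 = {Init, Halt}, keep only states in Sat with every successor in Z. Z1 = {Init}; fixed.
Sat(AG ((ready | start) -> E[start U done])) = {Init}
AF (AG ((ready | start) -> E[start U done])): least fixpoint, start Z0 = {Init}, add states with every successor in Z. Already a fixed point.
Sat(AF (AG ((ready | start) -> E[start U done]))) = {Init}

{Init}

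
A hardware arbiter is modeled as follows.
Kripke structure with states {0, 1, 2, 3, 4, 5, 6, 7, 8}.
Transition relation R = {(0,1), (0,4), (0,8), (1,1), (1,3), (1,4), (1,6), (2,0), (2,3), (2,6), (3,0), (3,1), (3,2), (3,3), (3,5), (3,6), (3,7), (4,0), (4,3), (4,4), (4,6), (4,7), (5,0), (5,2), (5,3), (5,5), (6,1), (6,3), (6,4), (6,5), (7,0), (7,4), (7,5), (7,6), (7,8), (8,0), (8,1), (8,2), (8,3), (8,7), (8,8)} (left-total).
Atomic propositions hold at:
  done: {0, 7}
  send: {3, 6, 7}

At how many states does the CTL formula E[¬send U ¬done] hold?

Sat(¬send) = {0, 1, 2, 4, 5, 8}
Sat(¬done) = {1, 2, 3, 4, 5, 6, 8}
E[¬send U ¬done]: least fixpoint, start Z0 = Sat(¬done) = {1, 2, 3, 4, 5, 6, 8}, add states in Sat(¬send) with some successor in Z. Z1 = {0, 1, 2, 3, 4, 5, 6, 8}; fixed.
Sat(E[¬send U ¬done]) = {0, 1, 2, 3, 4, 5, 6, 8}
|Sat(E[¬send U ¬done])| = |{0, 1, 2, 3, 4, 5, 6, 8}| = 8.

8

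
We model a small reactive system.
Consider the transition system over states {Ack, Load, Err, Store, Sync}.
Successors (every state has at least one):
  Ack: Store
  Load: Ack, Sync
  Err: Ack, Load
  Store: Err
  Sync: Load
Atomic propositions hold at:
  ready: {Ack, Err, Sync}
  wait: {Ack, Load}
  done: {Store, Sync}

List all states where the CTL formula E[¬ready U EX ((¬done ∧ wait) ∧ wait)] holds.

Sat(¬ready) = {Load, Store}
Sat(¬done) = {Ack, Load, Err}
Sat(¬done ∧ wait) = {Ack, Load}
Sat((¬done ∧ wait) ∧ wait) = {Ack, Load}
Sat(EX ((¬done ∧ wait) ∧ wait)) = {s : some successor in {Ack, Load}} = {Load, Err, Sync}
E[¬ready U EX ((¬done ∧ wait) ∧ wait)]: least fixpoint, start Z0 = Sat(EX ((¬done ∧ wait) ∧ wait)) = {Load, Err, Sync}, add states in Sat(¬ready) with some successor in Z. Z1 = {Load, Err, Store, Sync}; fixed.
Sat(E[¬ready U EX ((¬done ∧ wait) ∧ wait)]) = {Load, Err, Store, Sync}

{Load, Err, Store, Sync}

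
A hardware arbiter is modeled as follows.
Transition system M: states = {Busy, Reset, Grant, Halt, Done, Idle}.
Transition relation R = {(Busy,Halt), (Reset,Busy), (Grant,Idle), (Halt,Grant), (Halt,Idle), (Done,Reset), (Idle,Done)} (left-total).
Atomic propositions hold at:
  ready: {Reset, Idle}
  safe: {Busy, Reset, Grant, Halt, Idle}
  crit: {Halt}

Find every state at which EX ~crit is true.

Sat(~crit) = {Busy, Reset, Grant, Done, Idle}
Sat(EX ~crit) = {s : some successor in {Busy, Reset, Grant, Done, Idle}} = {Reset, Grant, Halt, Done, Idle}

{Reset, Grant, Halt, Done, Idle}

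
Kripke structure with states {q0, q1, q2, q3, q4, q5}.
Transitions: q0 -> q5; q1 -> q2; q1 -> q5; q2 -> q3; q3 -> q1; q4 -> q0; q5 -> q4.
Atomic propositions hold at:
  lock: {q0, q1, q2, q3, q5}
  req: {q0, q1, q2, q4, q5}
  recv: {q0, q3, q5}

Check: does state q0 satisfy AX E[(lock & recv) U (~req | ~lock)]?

Yes

Sat(lock & recv) = {q0, q3, q5}
Sat(~req) = {q3}
Sat(~lock) = {q4}
Sat(~req | ~lock) = {q3, q4}
E[(lock & recv) U (~req | ~lock)]: least fixpoint, start Z0 = Sat((~req | ~lock)) = {q3, q4}, add states in Sat(lock & recv) with some successor in Z. Z1 = {q3, q4, q5}; Z2 = {q0, q3, q4, q5}; fixed.
Sat(E[(lock & recv) U (~req | ~lock)]) = {q0, q3, q4, q5}
Sat(AX E[(lock & recv) U (~req | ~lock)]) = {s : every successor in {q0, q3, q4, q5}} = {q0, q2, q4, q5}
q0 ∈ Sat(AX E[(lock & recv) U (~req | ~lock)]) = {q0, q2, q4, q5}, so the formula holds at q0.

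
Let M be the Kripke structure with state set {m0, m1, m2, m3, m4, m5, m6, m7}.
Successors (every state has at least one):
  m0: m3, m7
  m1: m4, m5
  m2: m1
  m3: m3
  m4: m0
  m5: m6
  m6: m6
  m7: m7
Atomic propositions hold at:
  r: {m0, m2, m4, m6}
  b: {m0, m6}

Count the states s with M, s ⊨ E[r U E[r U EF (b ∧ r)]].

Sat(b ∧ r) = {m0, m6}
EF (b ∧ r): least fixpoint, start Z0 = {m0, m6}, add states with some successor in Z. Z1 = {m0, m4, m5, m6}; Z2 = {m0, m1, m4, m5, m6}; Z3 = {m0, m1, m2, m4, m5, m6}; fixed.
Sat(EF (b ∧ r)) = {m0, m1, m2, m4, m5, m6}
E[r U EF (b ∧ r)]: least fixpoint, start Z0 = Sat(EF (b ∧ r)) = {m0, m1, m2, m4, m5, m6}, add states in Sat(r) with some successor in Z. Already a fixed point.
Sat(E[r U EF (b ∧ r)]) = {m0, m1, m2, m4, m5, m6}
E[r U E[r U EF (b ∧ r)]]: least fixpoint, start Z0 = Sat(E[r U EF (b ∧ r)]) = {m0, m1, m2, m4, m5, m6}, add states in Sat(r) with some successor in Z. Already a fixed point.
Sat(E[r U E[r U EF (b ∧ r)]]) = {m0, m1, m2, m4, m5, m6}
|Sat(E[r U E[r U EF (b ∧ r)]])| = |{m0, m1, m2, m4, m5, m6}| = 6.

6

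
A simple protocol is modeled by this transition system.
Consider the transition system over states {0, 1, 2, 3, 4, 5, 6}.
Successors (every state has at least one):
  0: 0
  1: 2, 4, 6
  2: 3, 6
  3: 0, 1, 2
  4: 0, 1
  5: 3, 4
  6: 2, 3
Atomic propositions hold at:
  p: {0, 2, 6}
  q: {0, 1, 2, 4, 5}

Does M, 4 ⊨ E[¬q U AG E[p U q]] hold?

Sat(¬q) = {3, 6}
E[p U q]: least fixpoint, start Z0 = Sat(q) = {0, 1, 2, 4, 5}, add states in Sat(p) with some successor in Z. Z1 = {0, 1, 2, 4, 5, 6}; fixed.
Sat(E[p U q]) = {0, 1, 2, 4, 5, 6}
AG E[p U q]: greatest fixpoint, start Z0 = {0, 1, 2, 4, 5, 6}, keep only states in Sat with every successor in Z. Z1 = {0, 1, 4}; Z2 = {0, 4}; Z3 = {0}; fixed.
Sat(AG E[p U q]) = {0}
E[¬q U AG E[p U q]]: least fixpoint, start Z0 = Sat(AG E[p U q]) = {0}, add states in Sat(¬q) with some successor in Z. Z1 = {0, 3}; Z2 = {0, 3, 6}; fixed.
Sat(E[¬q U AG E[p U q]]) = {0, 3, 6}
4 ∉ Sat(E[¬q U AG E[p U q]]) = {0, 3, 6}, so the formula does not hold at 4.

No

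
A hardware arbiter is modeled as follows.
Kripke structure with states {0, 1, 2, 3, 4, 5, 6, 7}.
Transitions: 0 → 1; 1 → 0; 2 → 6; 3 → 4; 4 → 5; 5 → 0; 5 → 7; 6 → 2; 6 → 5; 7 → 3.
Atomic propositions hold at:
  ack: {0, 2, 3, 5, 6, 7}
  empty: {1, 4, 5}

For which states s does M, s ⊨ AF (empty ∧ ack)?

{3, 4, 5, 7}

Sat(empty ∧ ack) = {5}
AF (empty ∧ ack): least fixpoint, start Z0 = {5}, add states with every successor in Z. Z1 = {4, 5}; Z2 = {3, 4, 5}; Z3 = {3, 4, 5, 7}; fixed.
Sat(AF (empty ∧ ack)) = {3, 4, 5, 7}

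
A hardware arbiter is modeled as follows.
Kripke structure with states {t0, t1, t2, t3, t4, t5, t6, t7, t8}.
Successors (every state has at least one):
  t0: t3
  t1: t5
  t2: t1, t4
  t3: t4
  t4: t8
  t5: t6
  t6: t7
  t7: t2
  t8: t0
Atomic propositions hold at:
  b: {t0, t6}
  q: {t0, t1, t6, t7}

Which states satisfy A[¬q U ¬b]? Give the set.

Sat(¬q) = {t2, t3, t4, t5, t8}
Sat(¬b) = {t1, t2, t3, t4, t5, t7, t8}
A[¬q U ¬b]: least fixpoint, start Z0 = Sat(¬b) = {t1, t2, t3, t4, t5, t7, t8}, add states in Sat(¬q) with every successor in Z. Already a fixed point.
Sat(A[¬q U ¬b]) = {t1, t2, t3, t4, t5, t7, t8}

{t1, t2, t3, t4, t5, t7, t8}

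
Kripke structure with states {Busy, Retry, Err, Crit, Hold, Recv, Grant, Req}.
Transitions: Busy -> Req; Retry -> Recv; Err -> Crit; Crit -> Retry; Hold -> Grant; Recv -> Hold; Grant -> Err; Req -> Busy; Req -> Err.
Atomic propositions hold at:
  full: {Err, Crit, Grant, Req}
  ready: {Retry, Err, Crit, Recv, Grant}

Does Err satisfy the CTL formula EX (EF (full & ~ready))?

No

Sat(~ready) = {Busy, Hold, Req}
Sat(full & ~ready) = {Req}
EF (full & ~ready): least fixpoint, start Z0 = {Req}, add states with some successor in Z. Z1 = {Busy, Req}; fixed.
Sat(EF (full & ~ready)) = {Busy, Req}
Sat(EX (EF (full & ~ready))) = {s : some successor in {Busy, Req}} = {Busy, Req}
Err ∉ Sat(EX (EF (full & ~ready))) = {Busy, Req}, so the formula does not hold at Err.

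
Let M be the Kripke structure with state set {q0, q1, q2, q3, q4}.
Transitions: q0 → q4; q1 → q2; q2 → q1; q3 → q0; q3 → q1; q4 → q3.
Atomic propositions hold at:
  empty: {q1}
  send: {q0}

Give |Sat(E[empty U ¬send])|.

Sat(¬send) = {q1, q2, q3, q4}
E[empty U ¬send]: least fixpoint, start Z0 = Sat(¬send) = {q1, q2, q3, q4}, add states in Sat(empty) with some successor in Z. Already a fixed point.
Sat(E[empty U ¬send]) = {q1, q2, q3, q4}
|Sat(E[empty U ¬send])| = |{q1, q2, q3, q4}| = 4.

4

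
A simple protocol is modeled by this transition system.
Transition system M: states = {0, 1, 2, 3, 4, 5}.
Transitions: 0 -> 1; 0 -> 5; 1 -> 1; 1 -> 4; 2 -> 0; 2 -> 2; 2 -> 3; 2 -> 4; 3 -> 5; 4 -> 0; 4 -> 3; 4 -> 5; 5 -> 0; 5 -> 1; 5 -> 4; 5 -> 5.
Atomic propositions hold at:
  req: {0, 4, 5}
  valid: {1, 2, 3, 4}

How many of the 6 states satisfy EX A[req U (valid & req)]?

Sat(valid & req) = {4}
A[req U (valid & req)]: least fixpoint, start Z0 = Sat((valid & req)) = {4}, add states in Sat(req) with every successor in Z. Already a fixed point.
Sat(A[req U (valid & req)]) = {4}
Sat(EX A[req U (valid & req)]) = {s : some successor in {4}} = {1, 2, 5}
|Sat(EX A[req U (valid & req)])| = |{1, 2, 5}| = 3.

3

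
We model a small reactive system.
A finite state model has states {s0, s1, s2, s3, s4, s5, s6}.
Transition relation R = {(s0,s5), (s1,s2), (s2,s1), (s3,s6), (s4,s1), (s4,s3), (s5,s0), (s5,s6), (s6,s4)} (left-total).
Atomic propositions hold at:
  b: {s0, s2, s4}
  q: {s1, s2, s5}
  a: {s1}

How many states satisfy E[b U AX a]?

1

Sat(AX a) = {s : every successor in {s1}} = {s2}
E[b U AX a]: least fixpoint, start Z0 = Sat(AX a) = {s2}, add states in Sat(b) with some successor in Z. Already a fixed point.
Sat(E[b U AX a]) = {s2}
|Sat(E[b U AX a])| = |{s2}| = 1.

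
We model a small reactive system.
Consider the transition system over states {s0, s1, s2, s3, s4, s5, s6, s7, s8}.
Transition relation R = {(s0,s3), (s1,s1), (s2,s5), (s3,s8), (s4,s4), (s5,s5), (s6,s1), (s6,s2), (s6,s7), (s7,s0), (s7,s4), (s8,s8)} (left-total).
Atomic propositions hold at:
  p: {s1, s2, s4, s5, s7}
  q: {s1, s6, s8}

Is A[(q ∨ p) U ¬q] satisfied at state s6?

No

Sat(q ∨ p) = {s1, s2, s4, s5, s6, s7, s8}
Sat(¬q) = {s0, s2, s3, s4, s5, s7}
A[(q ∨ p) U ¬q]: least fixpoint, start Z0 = Sat(¬q) = {s0, s2, s3, s4, s5, s7}, add states in Sat(q ∨ p) with every successor in Z. Already a fixed point.
Sat(A[(q ∨ p) U ¬q]) = {s0, s2, s3, s4, s5, s7}
s6 ∉ Sat(A[(q ∨ p) U ¬q]) = {s0, s2, s3, s4, s5, s7}, so the formula does not hold at s6.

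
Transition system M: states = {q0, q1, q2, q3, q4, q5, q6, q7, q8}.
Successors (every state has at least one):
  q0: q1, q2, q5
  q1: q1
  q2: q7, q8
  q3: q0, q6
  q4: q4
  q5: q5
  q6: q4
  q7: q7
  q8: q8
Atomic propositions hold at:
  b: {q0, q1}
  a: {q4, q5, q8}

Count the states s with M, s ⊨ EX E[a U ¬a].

Sat(¬a) = {q0, q1, q2, q3, q6, q7}
E[a U ¬a]: least fixpoint, start Z0 = Sat(¬a) = {q0, q1, q2, q3, q6, q7}, add states in Sat(a) with some successor in Z. Already a fixed point.
Sat(E[a U ¬a]) = {q0, q1, q2, q3, q6, q7}
Sat(EX E[a U ¬a]) = {s : some successor in {q0, q1, q2, q3, q6, q7}} = {q0, q1, q2, q3, q7}
|Sat(EX E[a U ¬a])| = |{q0, q1, q2, q3, q7}| = 5.

5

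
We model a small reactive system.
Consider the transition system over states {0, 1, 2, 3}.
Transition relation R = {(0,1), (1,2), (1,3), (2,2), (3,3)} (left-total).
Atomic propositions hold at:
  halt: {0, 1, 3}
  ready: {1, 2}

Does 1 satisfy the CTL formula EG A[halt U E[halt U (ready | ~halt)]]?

Sat(~halt) = {2}
Sat(ready | ~halt) = {1, 2}
E[halt U (ready | ~halt)]: least fixpoint, start Z0 = Sat((ready | ~halt)) = {1, 2}, add states in Sat(halt) with some successor in Z. Z1 = {0, 1, 2}; fixed.
Sat(E[halt U (ready | ~halt)]) = {0, 1, 2}
A[halt U E[halt U (ready | ~halt)]]: least fixpoint, start Z0 = Sat(E[halt U (ready | ~halt)]) = {0, 1, 2}, add states in Sat(halt) with every successor in Z. Already a fixed point.
Sat(A[halt U E[halt U (ready | ~halt)]]) = {0, 1, 2}
EG A[halt U E[halt U (ready | ~halt)]]: greatest fixpoint, start Z0 = {0, 1, 2}, keep only states in Sat with some successor in Z. Already a fixed point.
Sat(EG A[halt U E[halt U (ready | ~halt)]]) = {0, 1, 2}
1 ∈ Sat(EG A[halt U E[halt U (ready | ~halt)]]) = {0, 1, 2}, so the formula holds at 1.

Yes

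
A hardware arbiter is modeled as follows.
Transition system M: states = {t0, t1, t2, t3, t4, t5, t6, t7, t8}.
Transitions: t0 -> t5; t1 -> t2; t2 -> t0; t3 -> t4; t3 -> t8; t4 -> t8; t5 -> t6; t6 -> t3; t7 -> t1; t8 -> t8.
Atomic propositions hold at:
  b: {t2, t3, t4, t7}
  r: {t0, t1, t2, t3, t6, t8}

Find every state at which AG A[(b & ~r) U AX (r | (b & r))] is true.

Sat(~r) = {t4, t5, t7}
Sat(b & ~r) = {t4, t7}
Sat(b & r) = {t2, t3}
Sat(r | (b & r)) = {t0, t1, t2, t3, t6, t8}
Sat(AX (r | (b & r))) = {s : every successor in {t0, t1, t2, t3, t6, t8}} = {t1, t2, t4, t5, t6, t7, t8}
A[(b & ~r) U AX (r | (b & r))]: least fixpoint, start Z0 = Sat(AX (r | (b & r))) = {t1, t2, t4, t5, t6, t7, t8}, add states in Sat(b & ~r) with every successor in Z. Already a fixed point.
Sat(A[(b & ~r) U AX (r | (b & r))]) = {t1, t2, t4, t5, t6, t7, t8}
AG A[(b & ~r) U AX (r | (b & r))]: greatest fixpoint, start Z0 = {t1, t2, t4, t5, t6, t7, t8}, keep only states in Sat with every successor in Z. Z1 = {t1, t4, t5, t7, t8}; Z2 = {t4, t7, t8}; Z3 = {t4, t8}; fixed.
Sat(AG A[(b & ~r) U AX (r | (b & r))]) = {t4, t8}

{t4, t8}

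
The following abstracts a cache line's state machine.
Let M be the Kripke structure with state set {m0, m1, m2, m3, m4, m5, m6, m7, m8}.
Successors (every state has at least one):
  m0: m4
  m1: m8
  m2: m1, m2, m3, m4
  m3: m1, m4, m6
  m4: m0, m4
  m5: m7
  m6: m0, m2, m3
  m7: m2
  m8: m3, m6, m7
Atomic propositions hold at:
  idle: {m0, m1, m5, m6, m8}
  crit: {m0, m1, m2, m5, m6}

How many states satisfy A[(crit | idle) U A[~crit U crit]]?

6

Sat(crit | idle) = {m0, m1, m2, m5, m6, m8}
Sat(~crit) = {m3, m4, m7, m8}
A[~crit U crit]: least fixpoint, start Z0 = Sat(crit) = {m0, m1, m2, m5, m6}, add states in Sat(~crit) with every successor in Z. Z1 = {m0, m1, m2, m5, m6, m7}; fixed.
Sat(A[~crit U crit]) = {m0, m1, m2, m5, m6, m7}
A[(crit | idle) U A[~crit U crit]]: least fixpoint, start Z0 = Sat(A[~crit U crit]) = {m0, m1, m2, m5, m6, m7}, add states in Sat(crit | idle) with every successor in Z. Already a fixed point.
Sat(A[(crit | idle) U A[~crit U crit]]) = {m0, m1, m2, m5, m6, m7}
|Sat(A[(crit | idle) U A[~crit U crit]])| = |{m0, m1, m2, m5, m6, m7}| = 6.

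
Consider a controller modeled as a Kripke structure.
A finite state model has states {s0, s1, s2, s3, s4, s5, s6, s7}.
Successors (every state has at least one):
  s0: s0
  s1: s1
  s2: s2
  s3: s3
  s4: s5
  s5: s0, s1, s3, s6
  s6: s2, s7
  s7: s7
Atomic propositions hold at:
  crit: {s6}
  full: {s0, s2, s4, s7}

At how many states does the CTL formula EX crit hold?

1

Sat(EX crit) = {s : some successor in {s6}} = {s5}
|Sat(EX crit)| = |{s5}| = 1.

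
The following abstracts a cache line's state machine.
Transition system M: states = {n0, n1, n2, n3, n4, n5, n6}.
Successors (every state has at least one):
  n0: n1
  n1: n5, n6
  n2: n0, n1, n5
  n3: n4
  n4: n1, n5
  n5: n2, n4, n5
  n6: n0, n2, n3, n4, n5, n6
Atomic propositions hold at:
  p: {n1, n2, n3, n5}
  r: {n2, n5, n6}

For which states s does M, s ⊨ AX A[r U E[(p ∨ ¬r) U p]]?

{n0, n2, n3, n4, n5}

Sat(¬r) = {n0, n1, n3, n4}
Sat(p ∨ ¬r) = {n0, n1, n2, n3, n4, n5}
E[(p ∨ ¬r) U p]: least fixpoint, start Z0 = Sat(p) = {n1, n2, n3, n5}, add states in Sat(p ∨ ¬r) with some successor in Z. Z1 = {n0, n1, n2, n3, n4, n5}; fixed.
Sat(E[(p ∨ ¬r) U p]) = {n0, n1, n2, n3, n4, n5}
A[r U E[(p ∨ ¬r) U p]]: least fixpoint, start Z0 = Sat(E[(p ∨ ¬r) U p]) = {n0, n1, n2, n3, n4, n5}, add states in Sat(r) with every successor in Z. Already a fixed point.
Sat(A[r U E[(p ∨ ¬r) U p]]) = {n0, n1, n2, n3, n4, n5}
Sat(AX A[r U E[(p ∨ ¬r) U p]]) = {s : every successor in {n0, n1, n2, n3, n4, n5}} = {n0, n2, n3, n4, n5}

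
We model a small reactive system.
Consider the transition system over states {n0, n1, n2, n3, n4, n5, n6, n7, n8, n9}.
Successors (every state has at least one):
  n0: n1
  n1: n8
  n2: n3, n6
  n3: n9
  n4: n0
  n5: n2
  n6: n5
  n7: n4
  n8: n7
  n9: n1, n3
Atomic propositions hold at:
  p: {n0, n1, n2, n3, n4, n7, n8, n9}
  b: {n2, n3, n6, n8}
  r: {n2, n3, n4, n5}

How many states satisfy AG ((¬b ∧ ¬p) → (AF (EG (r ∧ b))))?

Sat(¬b) = {n0, n1, n4, n5, n7, n9}
Sat(¬p) = {n5, n6}
Sat(¬b ∧ ¬p) = {n5}
Sat(r ∧ b) = {n2, n3}
EG (r ∧ b): greatest fixpoint, start Z0 = {n2, n3}, keep only states in Sat with some successor in Z. Z1 = {n2}; Z2 = ∅; fixed.
Sat(EG (r ∧ b)) = ∅
AF (EG (r ∧ b)): least fixpoint, start Z0 = ∅, add states with every successor in Z. Already a fixed point.
Sat(AF (EG (r ∧ b))) = ∅
Sat((¬b ∧ ¬p) → (AF (EG (r ∧ b)))) = {n0, n1, n2, n3, n4, n6, n7, n8, n9}
AG ((¬b ∧ ¬p) → (AF (EG (r ∧ b)))): greatest fixpoint, start Z0 = {n0, n1, n2, n3, n4, n6, n7, n8, n9}, keep only states in Sat with every successor in Z. Z1 = {n0, n1, n2, n3, n4, n7, n8, n9}; Z2 = {n0, n1, n3, n4, n7, n8, n9}; fixed.
Sat(AG ((¬b ∧ ¬p) → (AF (EG (r ∧ b))))) = {n0, n1, n3, n4, n7, n8, n9}
|Sat(AG ((¬b ∧ ¬p) → (AF (EG (r ∧ b)))))| = |{n0, n1, n3, n4, n7, n8, n9}| = 7.

7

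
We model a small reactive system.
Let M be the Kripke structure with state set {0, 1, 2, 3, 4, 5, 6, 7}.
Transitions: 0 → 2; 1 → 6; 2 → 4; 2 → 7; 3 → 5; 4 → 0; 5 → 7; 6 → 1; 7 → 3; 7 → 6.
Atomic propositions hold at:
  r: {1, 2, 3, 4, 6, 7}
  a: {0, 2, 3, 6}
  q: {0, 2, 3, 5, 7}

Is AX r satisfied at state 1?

Sat(AX r) = {s : every successor in {1, 2, 3, 4, 6, 7}} = {0, 1, 2, 5, 6, 7}
1 ∈ Sat(AX r) = {0, 1, 2, 5, 6, 7}, so the formula holds at 1.

Yes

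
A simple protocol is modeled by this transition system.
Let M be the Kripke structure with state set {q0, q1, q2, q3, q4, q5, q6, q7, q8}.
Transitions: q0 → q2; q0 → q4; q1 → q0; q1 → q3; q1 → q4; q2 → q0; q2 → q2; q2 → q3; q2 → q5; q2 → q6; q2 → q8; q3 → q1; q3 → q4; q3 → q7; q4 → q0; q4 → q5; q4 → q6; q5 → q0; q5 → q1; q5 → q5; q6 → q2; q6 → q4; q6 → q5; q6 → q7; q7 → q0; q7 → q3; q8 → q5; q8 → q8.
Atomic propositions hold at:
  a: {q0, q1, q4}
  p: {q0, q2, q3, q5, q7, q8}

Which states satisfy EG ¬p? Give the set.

Sat(¬p) = {q1, q4, q6}
EG ¬p: greatest fixpoint, start Z0 = {q1, q4, q6}, keep only states in Sat with some successor in Z. Already a fixed point.
Sat(EG ¬p) = {q1, q4, q6}

{q1, q4, q6}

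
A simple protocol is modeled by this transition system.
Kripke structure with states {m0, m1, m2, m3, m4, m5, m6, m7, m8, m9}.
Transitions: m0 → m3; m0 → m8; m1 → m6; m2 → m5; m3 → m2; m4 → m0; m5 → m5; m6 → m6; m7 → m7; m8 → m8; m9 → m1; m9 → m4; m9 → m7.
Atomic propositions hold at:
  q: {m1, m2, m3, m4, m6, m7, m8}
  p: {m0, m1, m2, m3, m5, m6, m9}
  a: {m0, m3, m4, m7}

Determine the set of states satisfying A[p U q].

{m0, m1, m2, m3, m4, m6, m7, m8, m9}

A[p U q]: least fixpoint, start Z0 = Sat(q) = {m1, m2, m3, m4, m6, m7, m8}, add states in Sat(p) with every successor in Z. Z1 = {m0, m1, m2, m3, m4, m6, m7, m8, m9}; fixed.
Sat(A[p U q]) = {m0, m1, m2, m3, m4, m6, m7, m8, m9}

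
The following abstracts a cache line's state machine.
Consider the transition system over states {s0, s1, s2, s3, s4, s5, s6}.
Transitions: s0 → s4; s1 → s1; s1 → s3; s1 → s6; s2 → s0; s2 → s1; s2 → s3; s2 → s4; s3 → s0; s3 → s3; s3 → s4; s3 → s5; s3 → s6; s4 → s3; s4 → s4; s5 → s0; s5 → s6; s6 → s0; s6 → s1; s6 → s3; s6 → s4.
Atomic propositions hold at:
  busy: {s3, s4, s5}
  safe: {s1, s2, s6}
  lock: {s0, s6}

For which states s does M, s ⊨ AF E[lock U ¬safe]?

Sat(¬safe) = {s0, s3, s4, s5}
E[lock U ¬safe]: least fixpoint, start Z0 = Sat(¬safe) = {s0, s3, s4, s5}, add states in Sat(lock) with some successor in Z. Z1 = {s0, s3, s4, s5, s6}; fixed.
Sat(E[lock U ¬safe]) = {s0, s3, s4, s5, s6}
AF E[lock U ¬safe]: least fixpoint, start Z0 = {s0, s3, s4, s5, s6}, add states with every successor in Z. Already a fixed point.
Sat(AF E[lock U ¬safe]) = {s0, s3, s4, s5, s6}

{s0, s3, s4, s5, s6}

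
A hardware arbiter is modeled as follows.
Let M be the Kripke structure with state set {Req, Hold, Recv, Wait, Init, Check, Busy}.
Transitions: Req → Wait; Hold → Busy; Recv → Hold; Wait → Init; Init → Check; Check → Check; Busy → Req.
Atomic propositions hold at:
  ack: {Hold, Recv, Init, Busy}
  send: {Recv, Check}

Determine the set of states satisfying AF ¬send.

{Req, Hold, Recv, Wait, Init, Busy}

Sat(¬send) = {Req, Hold, Wait, Init, Busy}
AF ¬send: least fixpoint, start Z0 = {Req, Hold, Wait, Init, Busy}, add states with every successor in Z. Z1 = {Req, Hold, Recv, Wait, Init, Busy}; fixed.
Sat(AF ¬send) = {Req, Hold, Recv, Wait, Init, Busy}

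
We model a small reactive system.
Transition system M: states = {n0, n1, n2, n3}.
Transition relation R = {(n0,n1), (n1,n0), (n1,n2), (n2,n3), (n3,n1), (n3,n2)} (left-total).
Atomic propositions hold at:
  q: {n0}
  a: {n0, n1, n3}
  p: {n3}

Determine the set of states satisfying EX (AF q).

{n1}

AF q: least fixpoint, start Z0 = {n0}, add states with every successor in Z. Already a fixed point.
Sat(AF q) = {n0}
Sat(EX (AF q)) = {s : some successor in {n0}} = {n1}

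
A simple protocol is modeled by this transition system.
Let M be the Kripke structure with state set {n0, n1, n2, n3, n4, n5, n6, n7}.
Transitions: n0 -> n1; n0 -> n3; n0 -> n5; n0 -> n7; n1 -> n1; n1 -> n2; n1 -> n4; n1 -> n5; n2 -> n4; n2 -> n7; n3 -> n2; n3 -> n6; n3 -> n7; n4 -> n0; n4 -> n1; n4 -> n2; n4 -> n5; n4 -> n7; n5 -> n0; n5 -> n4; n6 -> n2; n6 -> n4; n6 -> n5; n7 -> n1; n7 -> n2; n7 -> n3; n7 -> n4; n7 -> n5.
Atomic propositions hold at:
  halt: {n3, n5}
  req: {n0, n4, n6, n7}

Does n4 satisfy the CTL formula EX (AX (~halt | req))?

Sat(~halt) = {n0, n1, n2, n4, n6, n7}
Sat(~halt | req) = {n0, n1, n2, n4, n6, n7}
Sat(AX (~halt | req)) = {s : every successor in {n0, n1, n2, n4, n6, n7}} = {n2, n3, n5}
Sat(EX (AX (~halt | req))) = {s : some successor in {n2, n3, n5}} = {n0, n1, n3, n4, n6, n7}
n4 ∈ Sat(EX (AX (~halt | req))) = {n0, n1, n3, n4, n6, n7}, so the formula holds at n4.

Yes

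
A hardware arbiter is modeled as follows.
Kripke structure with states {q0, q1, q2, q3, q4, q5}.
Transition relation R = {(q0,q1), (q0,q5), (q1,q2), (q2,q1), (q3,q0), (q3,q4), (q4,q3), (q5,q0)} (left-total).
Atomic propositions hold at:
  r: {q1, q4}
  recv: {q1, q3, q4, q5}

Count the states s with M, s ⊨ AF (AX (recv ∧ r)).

2

Sat(recv ∧ r) = {q1, q4}
Sat(AX (recv ∧ r)) = {s : every successor in {q1, q4}} = {q2}
AF (AX (recv ∧ r)): least fixpoint, start Z0 = {q2}, add states with every successor in Z. Z1 = {q1, q2}; fixed.
Sat(AF (AX (recv ∧ r))) = {q1, q2}
|Sat(AF (AX (recv ∧ r)))| = |{q1, q2}| = 2.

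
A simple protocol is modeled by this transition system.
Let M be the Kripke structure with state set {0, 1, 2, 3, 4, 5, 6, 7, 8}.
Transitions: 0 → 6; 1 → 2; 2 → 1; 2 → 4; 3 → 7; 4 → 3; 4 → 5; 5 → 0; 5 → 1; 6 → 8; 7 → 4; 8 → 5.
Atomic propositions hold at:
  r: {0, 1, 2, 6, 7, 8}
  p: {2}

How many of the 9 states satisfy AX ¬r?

3

Sat(¬r) = {3, 4, 5}
Sat(AX ¬r) = {s : every successor in {3, 4, 5}} = {4, 7, 8}
|Sat(AX ¬r)| = |{4, 7, 8}| = 3.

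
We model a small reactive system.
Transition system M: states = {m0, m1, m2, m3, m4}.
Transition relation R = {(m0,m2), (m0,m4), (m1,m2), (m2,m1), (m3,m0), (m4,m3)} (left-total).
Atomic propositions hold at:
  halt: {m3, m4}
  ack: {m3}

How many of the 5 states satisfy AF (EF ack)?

EF ack: least fixpoint, start Z0 = {m3}, add states with some successor in Z. Z1 = {m3, m4}; Z2 = {m0, m3, m4}; fixed.
Sat(EF ack) = {m0, m3, m4}
AF (EF ack): least fixpoint, start Z0 = {m0, m3, m4}, add states with every successor in Z. Already a fixed point.
Sat(AF (EF ack)) = {m0, m3, m4}
|Sat(AF (EF ack))| = |{m0, m3, m4}| = 3.

3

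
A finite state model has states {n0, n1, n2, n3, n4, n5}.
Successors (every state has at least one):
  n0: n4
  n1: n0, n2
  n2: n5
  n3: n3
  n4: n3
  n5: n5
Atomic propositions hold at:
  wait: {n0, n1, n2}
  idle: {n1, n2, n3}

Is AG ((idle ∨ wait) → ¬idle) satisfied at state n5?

Yes

Sat(idle ∨ wait) = {n0, n1, n2, n3}
Sat(¬idle) = {n0, n4, n5}
Sat((idle ∨ wait) → ¬idle) = {n0, n4, n5}
AG ((idle ∨ wait) → ¬idle): greatest fixpoint, start Z0 = {n0, n4, n5}, keep only states in Sat with every successor in Z. Z1 = {n0, n5}; Z2 = {n5}; fixed.
Sat(AG ((idle ∨ wait) → ¬idle)) = {n5}
n5 ∈ Sat(AG ((idle ∨ wait) → ¬idle)) = {n5}, so the formula holds at n5.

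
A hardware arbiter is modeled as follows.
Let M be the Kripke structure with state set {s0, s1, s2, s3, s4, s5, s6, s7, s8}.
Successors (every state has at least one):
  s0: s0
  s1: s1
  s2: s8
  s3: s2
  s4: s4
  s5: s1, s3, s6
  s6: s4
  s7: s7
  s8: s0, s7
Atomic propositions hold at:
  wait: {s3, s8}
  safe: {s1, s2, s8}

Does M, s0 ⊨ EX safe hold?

Sat(EX safe) = {s : some successor in {s1, s2, s8}} = {s1, s2, s3, s5}
s0 ∉ Sat(EX safe) = {s1, s2, s3, s5}, so the formula does not hold at s0.

No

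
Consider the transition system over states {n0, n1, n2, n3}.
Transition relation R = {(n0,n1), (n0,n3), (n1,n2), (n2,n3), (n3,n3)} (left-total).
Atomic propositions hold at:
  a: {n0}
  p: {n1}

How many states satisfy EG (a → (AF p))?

AF p: least fixpoint, start Z0 = {n1}, add states with every successor in Z. Already a fixed point.
Sat(AF p) = {n1}
Sat(a → (AF p)) = {n1, n2, n3}
EG (a → (AF p)): greatest fixpoint, start Z0 = {n1, n2, n3}, keep only states in Sat with some successor in Z. Already a fixed point.
Sat(EG (a → (AF p))) = {n1, n2, n3}
|Sat(EG (a → (AF p)))| = |{n1, n2, n3}| = 3.

3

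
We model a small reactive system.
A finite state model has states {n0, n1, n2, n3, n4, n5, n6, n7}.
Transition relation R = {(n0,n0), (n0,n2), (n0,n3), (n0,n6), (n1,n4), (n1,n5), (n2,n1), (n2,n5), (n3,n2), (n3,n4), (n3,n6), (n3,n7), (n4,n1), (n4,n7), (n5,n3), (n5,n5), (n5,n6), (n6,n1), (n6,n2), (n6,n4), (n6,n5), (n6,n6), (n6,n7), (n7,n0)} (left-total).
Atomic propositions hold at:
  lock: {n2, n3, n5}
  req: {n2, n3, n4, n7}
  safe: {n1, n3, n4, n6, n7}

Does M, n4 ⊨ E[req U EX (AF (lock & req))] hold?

Yes

Sat(lock & req) = {n2, n3}
AF (lock & req): least fixpoint, start Z0 = {n2, n3}, add states with every successor in Z. Already a fixed point.
Sat(AF (lock & req)) = {n2, n3}
Sat(EX (AF (lock & req))) = {s : some successor in {n2, n3}} = {n0, n3, n5, n6}
E[req U EX (AF (lock & req))]: least fixpoint, start Z0 = Sat(EX (AF (lock & req))) = {n0, n3, n5, n6}, add states in Sat(req) with some successor in Z. Z1 = {n0, n2, n3, n5, n6, n7}; Z2 = {n0, n2, n3, n4, n5, n6, n7}; fixed.
Sat(E[req U EX (AF (lock & req))]) = {n0, n2, n3, n4, n5, n6, n7}
n4 ∈ Sat(E[req U EX (AF (lock & req))]) = {n0, n2, n3, n4, n5, n6, n7}, so the formula holds at n4.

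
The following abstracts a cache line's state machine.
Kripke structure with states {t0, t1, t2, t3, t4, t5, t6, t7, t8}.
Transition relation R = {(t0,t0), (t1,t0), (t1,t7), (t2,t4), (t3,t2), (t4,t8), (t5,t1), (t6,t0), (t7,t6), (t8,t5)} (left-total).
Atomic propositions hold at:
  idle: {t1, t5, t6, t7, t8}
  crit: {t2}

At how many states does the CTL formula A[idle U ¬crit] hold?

Sat(¬crit) = {t0, t1, t3, t4, t5, t6, t7, t8}
A[idle U ¬crit]: least fixpoint, start Z0 = Sat(¬crit) = {t0, t1, t3, t4, t5, t6, t7, t8}, add states in Sat(idle) with every successor in Z. Already a fixed point.
Sat(A[idle U ¬crit]) = {t0, t1, t3, t4, t5, t6, t7, t8}
|Sat(A[idle U ¬crit])| = |{t0, t1, t3, t4, t5, t6, t7, t8}| = 8.

8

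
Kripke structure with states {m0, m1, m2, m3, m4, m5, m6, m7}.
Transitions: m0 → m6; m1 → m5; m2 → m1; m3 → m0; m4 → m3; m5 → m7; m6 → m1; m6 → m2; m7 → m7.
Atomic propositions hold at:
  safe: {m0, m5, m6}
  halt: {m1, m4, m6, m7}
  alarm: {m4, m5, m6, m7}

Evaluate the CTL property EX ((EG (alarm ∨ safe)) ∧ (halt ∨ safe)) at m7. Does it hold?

Yes

Sat(alarm ∨ safe) = {m0, m4, m5, m6, m7}
EG (alarm ∨ safe): greatest fixpoint, start Z0 = {m0, m4, m5, m6, m7}, keep only states in Sat with some successor in Z. Z1 = {m0, m5, m7}; Z2 = {m5, m7}; fixed.
Sat(EG (alarm ∨ safe)) = {m5, m7}
Sat(halt ∨ safe) = {m0, m1, m4, m5, m6, m7}
Sat((EG (alarm ∨ safe)) ∧ (halt ∨ safe)) = {m5, m7}
Sat(EX ((EG (alarm ∨ safe)) ∧ (halt ∨ safe))) = {s : some successor in {m5, m7}} = {m1, m5, m7}
m7 ∈ Sat(EX ((EG (alarm ∨ safe)) ∧ (halt ∨ safe))) = {m1, m5, m7}, so the formula holds at m7.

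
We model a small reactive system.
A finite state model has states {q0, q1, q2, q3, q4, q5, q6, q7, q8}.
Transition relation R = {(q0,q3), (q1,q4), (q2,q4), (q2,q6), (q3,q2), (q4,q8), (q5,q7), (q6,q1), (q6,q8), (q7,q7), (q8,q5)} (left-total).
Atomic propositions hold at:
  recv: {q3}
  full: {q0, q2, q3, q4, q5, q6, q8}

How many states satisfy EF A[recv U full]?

8

A[recv U full]: least fixpoint, start Z0 = Sat(full) = {q0, q2, q3, q4, q5, q6, q8}, add states in Sat(recv) with every successor in Z. Already a fixed point.
Sat(A[recv U full]) = {q0, q2, q3, q4, q5, q6, q8}
EF A[recv U full]: least fixpoint, start Z0 = {q0, q2, q3, q4, q5, q6, q8}, add states with some successor in Z. Z1 = {q0, q1, q2, q3, q4, q5, q6, q8}; fixed.
Sat(EF A[recv U full]) = {q0, q1, q2, q3, q4, q5, q6, q8}
|Sat(EF A[recv U full])| = |{q0, q1, q2, q3, q4, q5, q6, q8}| = 8.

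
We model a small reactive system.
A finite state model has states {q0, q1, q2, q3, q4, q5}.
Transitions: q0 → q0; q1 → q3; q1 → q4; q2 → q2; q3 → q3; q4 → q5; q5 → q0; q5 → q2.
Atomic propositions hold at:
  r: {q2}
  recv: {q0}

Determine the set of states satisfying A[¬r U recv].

Sat(¬r) = {q0, q1, q3, q4, q5}
A[¬r U recv]: least fixpoint, start Z0 = Sat(recv) = {q0}, add states in Sat(¬r) with every successor in Z. Already a fixed point.
Sat(A[¬r U recv]) = {q0}

{q0}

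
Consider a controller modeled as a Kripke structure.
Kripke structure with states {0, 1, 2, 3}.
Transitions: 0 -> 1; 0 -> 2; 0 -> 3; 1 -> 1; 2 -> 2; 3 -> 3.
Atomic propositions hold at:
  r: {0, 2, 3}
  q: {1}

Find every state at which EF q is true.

EF q: least fixpoint, start Z0 = {1}, add states with some successor in Z. Z1 = {0, 1}; fixed.
Sat(EF q) = {0, 1}

{0, 1}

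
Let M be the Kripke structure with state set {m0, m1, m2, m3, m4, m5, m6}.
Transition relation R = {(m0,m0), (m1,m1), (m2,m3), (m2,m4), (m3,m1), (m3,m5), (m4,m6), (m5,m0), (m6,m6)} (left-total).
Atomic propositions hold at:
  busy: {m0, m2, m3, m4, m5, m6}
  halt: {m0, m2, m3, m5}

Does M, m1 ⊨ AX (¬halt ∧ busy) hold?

No

Sat(¬halt) = {m1, m4, m6}
Sat(¬halt ∧ busy) = {m4, m6}
Sat(AX (¬halt ∧ busy)) = {s : every successor in {m4, m6}} = {m4, m6}
m1 ∉ Sat(AX (¬halt ∧ busy)) = {m4, m6}, so the formula does not hold at m1.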